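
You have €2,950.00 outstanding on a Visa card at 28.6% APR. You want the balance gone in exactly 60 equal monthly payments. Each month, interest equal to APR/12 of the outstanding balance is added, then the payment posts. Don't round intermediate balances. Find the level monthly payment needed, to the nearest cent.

Monthly rate r = 28.6%/12 = 2.38333% = 0.0238333.
Level-payment amortization: P = B₀·r / (1 − (1+r)^(−n)) = 2950.00·0.0238333 / (1 − 1.02383^(−60)).
Denominator 1 − (1+r)^(−60) = 0.756642854.
P = 70.3083 / 0.756642854 ≈ 92.92.

€92.92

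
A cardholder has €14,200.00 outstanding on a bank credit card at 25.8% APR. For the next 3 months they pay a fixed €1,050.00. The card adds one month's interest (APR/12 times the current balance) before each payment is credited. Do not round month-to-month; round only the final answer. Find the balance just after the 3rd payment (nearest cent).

Monthly rate r = 25.8%/12 = 2.15% = 0.0215.
Each month: B ← B·(1+r) − €1,050.00.
Month 1: interest €305.30; balance after payment €13,455.30.
Month 2: interest €289.29; balance after payment €12,694.59.
Month 3: interest €272.93; balance after payment €11,917.52.

€11,917.52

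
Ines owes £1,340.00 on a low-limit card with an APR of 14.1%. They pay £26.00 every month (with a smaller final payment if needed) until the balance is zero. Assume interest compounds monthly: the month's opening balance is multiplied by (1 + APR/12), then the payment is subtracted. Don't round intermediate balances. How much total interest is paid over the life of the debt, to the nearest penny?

£730.71

Monthly rate r = 14.1%/12 = 1.175% = 0.01175.
Payoff takes n = ⌈−ln(1 − rB₀/P)/ln(1+r)⌉ = ⌈79.641⌉ = 80 payments; the last is £16.71.
Total paid = 79·£26.00 + £16.71 = £2,070.71.
Total interest = total paid − principal = £2,070.71 − £1,340.00 = £730.71.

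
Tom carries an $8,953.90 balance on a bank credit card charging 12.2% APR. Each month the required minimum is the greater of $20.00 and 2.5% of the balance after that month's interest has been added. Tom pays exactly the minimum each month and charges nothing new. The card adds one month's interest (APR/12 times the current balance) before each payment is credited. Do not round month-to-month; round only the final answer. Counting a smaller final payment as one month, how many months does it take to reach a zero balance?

Monthly rate r = 12.2%/12 = 1.01667% = 0.0101667.
While 2.5% of the post-interest balance exceeds $20.00, each month B ← (B·(1+r))·(1 − 0.025), i.e. B shrinks by the factor (1+r)·0.975 = 0.98491.
This holds for months 1–160. Entering month 161 the balance is $786.39; 2.5% of the post-interest balance is now below $20.00, so the flat $20.00 minimum applies from here.
From month 161 a fixed $20.00 at rate r clears $786.39 in 51 more payments. Total: 160 + 51 = 211 months.

211 months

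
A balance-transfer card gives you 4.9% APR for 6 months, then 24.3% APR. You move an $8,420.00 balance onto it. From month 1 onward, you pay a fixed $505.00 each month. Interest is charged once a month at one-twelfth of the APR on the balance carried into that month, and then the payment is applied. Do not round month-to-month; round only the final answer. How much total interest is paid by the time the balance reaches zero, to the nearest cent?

$974.90

Promo months 1–6 at r₀ = 4.9%/12 = 0.00408333; months 7+ at r₁ = 24.3%/12 = 0.02025.
After month 6: iterate B ← B·(1+r₀) − $505.00 for 6 months → $5,567.31.
Then at r₁ with $505.00/mo: n₂ = −ln(1 − r₁·B/P)/ln(1+r₁) ≈ 12.60 → 13 more payments.
Total paid = 18·$505.00 + $304.90 = $9,394.90; interest = $9,394.90 − $8,420.00 = $974.90.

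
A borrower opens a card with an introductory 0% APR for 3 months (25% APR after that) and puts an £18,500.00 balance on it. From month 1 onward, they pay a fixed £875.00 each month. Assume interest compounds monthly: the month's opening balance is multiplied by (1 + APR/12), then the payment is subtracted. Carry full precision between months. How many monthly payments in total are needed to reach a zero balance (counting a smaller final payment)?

27 months

Promo months 1–3 at r₀ = 0%/12 = 0; months 4+ at r₁ = 25%/12 = 0.0208333.
After month 3 (no interest yet): B = £18,500.00 − 3·£875.00 = £15,875.00.
Then at r₁ with £875.00/mo: n₂ = −ln(1 − r₁·B/P)/ln(1+r₁) ≈ 23.03 → 24 more payments.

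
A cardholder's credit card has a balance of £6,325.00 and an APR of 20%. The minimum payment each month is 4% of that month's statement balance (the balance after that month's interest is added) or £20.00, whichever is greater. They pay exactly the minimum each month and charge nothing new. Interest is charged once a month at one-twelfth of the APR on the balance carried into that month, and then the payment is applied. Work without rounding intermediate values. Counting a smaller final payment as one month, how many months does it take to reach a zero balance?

Monthly rate r = 20%/12 = 1.66667% = 0.0166667.
While 4% of the post-interest balance exceeds £20.00, each month B ← (B·(1+r))·(1 − 0.04), i.e. B shrinks by the factor (1+r)·0.96 = 0.976.
This holds for months 1–106. Entering month 107 the balance is £481.66; 4% of the post-interest balance is now below £20.00, so the flat £20.00 minimum applies from here.
From month 107 a fixed £20.00 at rate r clears £481.66 in 32 more payments. Total: 106 + 32 = 138 months.

138 months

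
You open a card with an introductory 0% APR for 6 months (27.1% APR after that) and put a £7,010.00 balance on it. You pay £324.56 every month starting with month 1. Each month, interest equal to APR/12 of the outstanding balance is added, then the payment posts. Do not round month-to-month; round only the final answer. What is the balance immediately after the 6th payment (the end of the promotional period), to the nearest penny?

£5,062.64

Promo months 1–6 at r₀ = 0%/12 = 0; months 7+ at r₁ = 27.1%/12 = 0.0225833.
After month 6 (no interest yet): B = £7,010.00 − 6·£324.56 = £5,062.64.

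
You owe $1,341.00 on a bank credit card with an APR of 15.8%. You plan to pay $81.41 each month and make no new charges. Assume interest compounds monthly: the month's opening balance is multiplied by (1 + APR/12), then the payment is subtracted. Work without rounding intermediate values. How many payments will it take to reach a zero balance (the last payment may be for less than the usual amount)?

Monthly rate r = 15.8%/12 = 1.31667% = 0.0131667.
Recurrence: B ← B·(1+r) − $81.41.
Month 1: interest $17.66; balance after payment $1,277.25.
Month 2: interest $16.82; balance after payment $1,212.65.
Closed form: n = −ln(1 − rB₀/P)/ln(1+r) = −ln(0.78312)/ln(1.01317) ≈ 18.690, so the balance reaches zero during payment 19.

19 payments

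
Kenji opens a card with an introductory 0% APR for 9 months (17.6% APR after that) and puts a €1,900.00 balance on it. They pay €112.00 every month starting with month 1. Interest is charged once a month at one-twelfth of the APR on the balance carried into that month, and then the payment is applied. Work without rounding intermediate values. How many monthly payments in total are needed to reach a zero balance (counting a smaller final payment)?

18 payments

Promo months 1–9 at r₀ = 0%/12 = 0; months 10+ at r₁ = 17.6%/12 = 0.0146667.
After month 9 (no interest yet): B = €1,900.00 − 9·€112.00 = €892.00.
Then at r₁ with €112.00/mo: n₂ = −ln(1 − r₁·B/P)/ln(1+r₁) ≈ 8.53 → 9 more payments.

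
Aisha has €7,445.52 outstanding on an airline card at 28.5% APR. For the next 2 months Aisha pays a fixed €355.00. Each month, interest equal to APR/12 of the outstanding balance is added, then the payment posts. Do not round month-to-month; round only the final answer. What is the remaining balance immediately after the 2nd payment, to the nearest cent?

€7,084.95

Monthly rate r = 28.5%/12 = 2.375% = 0.02375.
Each month: B ← B·(1+r) − €355.00.
Month 1: interest €176.83; balance after payment €7,267.35.
Month 2: interest €172.60; balance after payment €7,084.95.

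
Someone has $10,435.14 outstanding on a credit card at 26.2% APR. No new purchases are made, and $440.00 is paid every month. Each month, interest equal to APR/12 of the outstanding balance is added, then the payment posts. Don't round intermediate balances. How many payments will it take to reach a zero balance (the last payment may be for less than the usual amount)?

34 payments

Monthly rate r = 26.2%/12 = 2.18333% = 0.0218333.
Recurrence: B ← B·(1+r) − $440.00.
Month 1: interest $227.83; balance after payment $10,222.97.
Month 2: interest $223.20; balance after payment $10,006.18.
Closed form: n = −ln(1 − rB₀/P)/ln(1+r) = −ln(0.4822)/ln(1.02183) ≈ 33.771, so the balance reaches zero during payment 34.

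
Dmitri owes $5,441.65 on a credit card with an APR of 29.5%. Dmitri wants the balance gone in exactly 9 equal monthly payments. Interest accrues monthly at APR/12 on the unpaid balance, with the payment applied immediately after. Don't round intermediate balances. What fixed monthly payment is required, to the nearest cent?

Monthly rate r = 29.5%/12 = 2.45833% = 0.0245833.
Level-payment amortization: P = B₀·r / (1 − (1+r)^(−n)) = 5441.65·0.0245833 / (1 − 1.02458^(−9)).
Denominator 1 − (1+r)^(−9) = 0.196336181.
P = 133.774 / 0.196336181 ≈ 681.35.

$681.35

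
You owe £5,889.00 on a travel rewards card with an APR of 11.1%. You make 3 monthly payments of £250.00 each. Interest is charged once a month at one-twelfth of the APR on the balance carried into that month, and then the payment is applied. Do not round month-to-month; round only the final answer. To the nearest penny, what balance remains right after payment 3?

£5,296.98

Monthly rate r = 11.1%/12 = 0.925% = 0.00925.
Each month: B ← B·(1+r) − £250.00.
Month 1: interest £54.47; balance after payment £5,693.47.
Month 2: interest £52.66; balance after payment £5,496.14.
Month 3: interest £50.84; balance after payment £5,296.98.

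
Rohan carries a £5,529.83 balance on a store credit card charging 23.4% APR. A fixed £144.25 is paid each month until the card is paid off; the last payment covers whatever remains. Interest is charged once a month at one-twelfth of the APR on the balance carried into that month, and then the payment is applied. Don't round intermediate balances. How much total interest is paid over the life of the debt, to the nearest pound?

£4,752

Monthly rate r = 23.4%/12 = 1.95% = 0.0195.
Payoff takes n = ⌈−ln(1 − rB₀/P)/ln(1+r)⌉ = ⌈71.275⌉ = 72 payments; the last is £39.88.
Total paid = 71·£144.25 + £39.88 = £10,281.63.
Total interest = total paid − principal = £10,281.63 − £5,529.83 = £4,751.80.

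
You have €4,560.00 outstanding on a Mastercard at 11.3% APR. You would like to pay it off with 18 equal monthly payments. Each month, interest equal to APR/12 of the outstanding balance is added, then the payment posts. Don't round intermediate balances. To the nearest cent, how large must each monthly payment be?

Monthly rate r = 11.3%/12 = 0.941667% = 0.00941667.
Level-payment amortization: P = B₀·r / (1 − (1+r)^(−n)) = 4560.00·0.00941667 / (1 − 1.00942^(−18)).
Denominator 1 − (1+r)^(−18) = 0.155243545.
P = 42.94 / 0.155243545 ≈ 276.60.

€276.60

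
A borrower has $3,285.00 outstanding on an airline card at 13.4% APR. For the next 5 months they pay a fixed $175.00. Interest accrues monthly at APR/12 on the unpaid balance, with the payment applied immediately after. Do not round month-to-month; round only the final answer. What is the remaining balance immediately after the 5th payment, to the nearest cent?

$2,577.79

Monthly rate r = 13.4%/12 = 1.11667% = 0.0111667.
Each month: B ← B·(1+r) − $175.00.
Month 1: interest $36.68; balance after payment $3,146.68.
Month 2: interest $35.14; balance after payment $3,006.82.
Month 3: interest $33.58; balance after payment $2,865.40.
Month 4: interest $32.00; balance after payment $2,722.39.
Month 5: interest $30.40; balance after payment $2,577.79.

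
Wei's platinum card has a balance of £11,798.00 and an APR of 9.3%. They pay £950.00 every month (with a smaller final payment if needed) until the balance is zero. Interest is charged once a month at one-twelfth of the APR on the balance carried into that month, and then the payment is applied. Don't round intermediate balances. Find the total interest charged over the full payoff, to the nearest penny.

£655.40

Monthly rate r = 9.3%/12 = 0.775% = 0.00775.
Payoff takes n = ⌈−ln(1 − rB₀/P)/ln(1+r)⌉ = ⌈13.108⌉ = 14 payments; the last is £103.40.
Total paid = 13·£950.00 + £103.40 = £12,453.40.
Total interest = total paid − principal = £12,453.40 − £11,798.00 = £655.40.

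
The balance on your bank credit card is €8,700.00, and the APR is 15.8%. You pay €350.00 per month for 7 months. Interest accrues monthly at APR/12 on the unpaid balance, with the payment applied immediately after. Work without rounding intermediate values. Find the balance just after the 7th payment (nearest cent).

€6,985.30

Monthly rate r = 15.8%/12 = 1.31667% = 0.0131667.
Each month: B ← B·(1+r) − €350.00.
Month 1: interest €114.55; balance after payment €8,464.55.
Month 2: interest €111.45; balance after payment €8,226.00.
Month 3: interest €108.31; balance after payment €7,984.31.
Month 4: interest €105.13; balance after payment €7,739.44.
Month 5: interest €101.90; balance after payment €7,491.34.
Month 6: interest €98.64; balance after payment €7,239.97.
Month 7: interest €95.33; balance after payment €6,985.30.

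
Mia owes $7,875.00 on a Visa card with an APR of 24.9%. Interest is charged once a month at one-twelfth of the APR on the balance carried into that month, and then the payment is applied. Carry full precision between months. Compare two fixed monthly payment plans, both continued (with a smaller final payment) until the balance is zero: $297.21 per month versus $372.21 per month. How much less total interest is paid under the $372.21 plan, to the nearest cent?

$1,072.64

Monthly rate r = 24.9%/12 = 2.075% = 0.02075.
At $297.21/mo: n = ⌈−ln(1 − rB₀/P)/ln(1+r)⌉ = 39 payments (last $255.56); total interest = total paid − $7,875.00 = $3,674.54.
At $372.21/mo: 29 payments (last $55.02); total interest $2,601.90.
Interest saved = $3,674.54 − $2,601.90 = $1,072.64.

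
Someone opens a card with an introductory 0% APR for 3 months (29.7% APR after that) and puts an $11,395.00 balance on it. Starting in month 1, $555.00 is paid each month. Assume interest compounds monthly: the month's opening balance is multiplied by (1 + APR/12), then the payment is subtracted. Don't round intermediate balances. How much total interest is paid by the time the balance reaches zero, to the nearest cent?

$3,187.86

Promo months 1–3 at r₀ = 0%/12 = 0; months 4+ at r₁ = 29.7%/12 = 0.02475.
After month 3 (no interest yet): B = $11,395.00 − 3·$555.00 = $9,730.00.
Then at r₁ with $555.00/mo: n₂ = −ln(1 − r₁·B/P)/ln(1+r₁) ≈ 23.27 → 24 more payments.
Total paid = 26·$555.00 + $152.86 = $14,582.86; interest = $14,582.86 − $11,395.00 = $3,187.86.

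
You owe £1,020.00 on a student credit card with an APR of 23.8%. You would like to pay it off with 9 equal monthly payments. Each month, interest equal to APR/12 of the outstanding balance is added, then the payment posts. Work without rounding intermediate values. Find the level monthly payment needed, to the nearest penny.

Monthly rate r = 23.8%/12 = 1.98333% = 0.0198333.
Level-payment amortization: P = B₀·r / (1 − (1+r)^(−n)) = 1020.00·0.0198333 / (1 − 1.01983^(−9)).
Denominator 1 − (1+r)^(−9) = 0.162013206.
P = 20.23 / 0.162013206 ≈ 124.87.

£124.87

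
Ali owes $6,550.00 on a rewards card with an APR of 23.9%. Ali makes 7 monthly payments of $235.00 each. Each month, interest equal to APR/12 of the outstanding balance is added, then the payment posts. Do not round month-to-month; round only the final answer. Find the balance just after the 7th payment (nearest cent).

$5,772.97

Monthly rate r = 23.9%/12 = 1.99167% = 0.0199167.
Each month: B ← B·(1+r) − $235.00.
Month 1: interest $130.45; balance after payment $6,445.45.
Month 2: interest $128.37; balance after payment $6,338.83.
Month 3: interest $126.25; balance after payment $6,230.07.
Month 4: interest $124.08; balance after payment $6,119.16.
Month 5: interest $121.87; balance after payment $6,006.03.
Month 6: interest $119.62; balance after payment $5,890.65.
Month 7: interest $117.32; balance after payment $5,772.97.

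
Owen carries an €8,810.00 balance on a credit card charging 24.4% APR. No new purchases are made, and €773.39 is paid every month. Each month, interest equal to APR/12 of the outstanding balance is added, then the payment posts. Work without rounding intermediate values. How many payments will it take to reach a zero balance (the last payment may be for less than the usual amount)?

Monthly rate r = 24.4%/12 = 2.03333% = 0.0203333.
Recurrence: B ← B·(1+r) − €773.39.
Month 1: interest €179.14; balance after payment €8,215.75.
Month 2: interest €167.05; balance after payment €7,609.41.
Closed form: n = −ln(1 − rB₀/P)/ln(1+r) = −ln(0.76837)/ln(1.02033) ≈ 13.089, so the balance reaches zero during payment 14.

14 months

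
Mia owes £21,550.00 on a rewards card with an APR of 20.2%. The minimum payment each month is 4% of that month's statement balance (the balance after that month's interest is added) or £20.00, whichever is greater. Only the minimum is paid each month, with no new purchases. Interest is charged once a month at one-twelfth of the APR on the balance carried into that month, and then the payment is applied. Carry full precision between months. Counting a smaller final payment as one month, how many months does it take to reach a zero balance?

Monthly rate r = 20.2%/12 = 1.68333% = 0.0168333.
While 4% of the post-interest balance exceeds £20.00, each month B ← (B·(1+r))·(1 − 0.04), i.e. B shrinks by the factor (1+r)·0.96 = 0.97616.
This holds for months 1–157. Entering month 158 the balance is £487.80; 4% of the post-interest balance is now below £20.00, so the flat £20.00 minimum applies from here.
From month 158 a fixed £20.00 at rate r clears £487.80 in 32 more payments. Total: 157 + 32 = 189 months.

189 months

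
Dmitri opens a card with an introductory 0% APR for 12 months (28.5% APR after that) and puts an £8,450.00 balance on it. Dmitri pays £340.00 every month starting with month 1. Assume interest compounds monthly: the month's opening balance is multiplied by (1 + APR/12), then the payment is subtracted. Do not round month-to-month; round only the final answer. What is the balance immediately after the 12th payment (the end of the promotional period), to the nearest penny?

Promo months 1–12 at r₀ = 0%/12 = 0; months 13+ at r₁ = 28.5%/12 = 0.02375.
After month 12 (no interest yet): B = £8,450.00 − 12·£340.00 = £4,370.00.

£4,370.00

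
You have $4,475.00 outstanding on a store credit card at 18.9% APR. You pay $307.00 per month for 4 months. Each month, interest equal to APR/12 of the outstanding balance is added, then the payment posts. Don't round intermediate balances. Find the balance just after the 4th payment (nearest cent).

Monthly rate r = 18.9%/12 = 1.575% = 0.01575.
Each month: B ← B·(1+r) − $307.00.
Month 1: interest $70.48; balance after payment $4,238.48.
Month 2: interest $66.76; balance after payment $3,998.24.
Month 3: interest $62.97; balance after payment $3,754.21.
Month 4: interest $59.13; balance after payment $3,506.34.

$3,506.34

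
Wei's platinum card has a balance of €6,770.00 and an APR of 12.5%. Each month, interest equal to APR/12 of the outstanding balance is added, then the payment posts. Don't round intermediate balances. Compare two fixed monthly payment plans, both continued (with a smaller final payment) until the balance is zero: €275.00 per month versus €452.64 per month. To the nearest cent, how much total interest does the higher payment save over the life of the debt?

Monthly rate r = 12.5%/12 = 1.04167% = 0.0104167.
At €275.00/mo: n = ⌈−ln(1 − rB₀/P)/ln(1+r)⌉ = 29 payments (last €163.47); total interest = total paid − €6,770.00 = €1,093.47.
At €452.64/mo: 17 payments (last €156.03); total interest €628.27.
Interest saved = €1,093.47 − €628.27 = €465.20.

€465.20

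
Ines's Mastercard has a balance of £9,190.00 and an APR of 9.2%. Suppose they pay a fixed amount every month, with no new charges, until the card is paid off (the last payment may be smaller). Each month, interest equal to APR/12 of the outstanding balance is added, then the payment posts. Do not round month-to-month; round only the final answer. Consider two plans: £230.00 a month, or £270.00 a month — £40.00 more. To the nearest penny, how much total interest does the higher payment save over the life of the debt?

Monthly rate r = 9.2%/12 = 0.766667% = 0.00766667.
At £230.00/mo: n = ⌈−ln(1 − rB₀/P)/ln(1+r)⌉ = 48 payments (last £205.01); total interest = total paid − £9,190.00 = £1,825.01.
At £270.00/mo: 40 payments (last £160.43); total interest £1,500.43.
Interest saved = £1,825.01 − £1,500.43 = £324.58.

£324.58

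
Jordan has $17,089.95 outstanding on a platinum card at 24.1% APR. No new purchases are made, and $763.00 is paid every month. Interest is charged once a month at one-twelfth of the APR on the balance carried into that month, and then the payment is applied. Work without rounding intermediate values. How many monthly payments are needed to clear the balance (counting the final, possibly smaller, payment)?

31 payments

Monthly rate r = 24.1%/12 = 2.00833% = 0.0200833.
Recurrence: B ← B·(1+r) − $763.00.
Month 1: interest $343.22; balance after payment $16,670.17.
Month 2: interest $334.79; balance after payment $16,241.97.
Closed form: n = −ln(1 − rB₀/P)/ln(1+r) = −ln(0.55017)/ln(1.02008) ≈ 30.051, so the balance reaches zero during payment 31.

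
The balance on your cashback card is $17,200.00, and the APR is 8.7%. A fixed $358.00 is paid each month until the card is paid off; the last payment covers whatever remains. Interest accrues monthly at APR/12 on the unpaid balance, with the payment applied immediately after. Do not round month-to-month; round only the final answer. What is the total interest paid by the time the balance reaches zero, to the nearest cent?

Monthly rate r = 8.7%/12 = 0.725% = 0.00725.
Payoff takes n = ⌈−ln(1 − rB₀/P)/ln(1+r)⌉ = ⌈59.277⌉ = 60 payments; the last is $99.42.
Total paid = 59·$358.00 + $99.42 = $21,221.42.
Total interest = total paid − principal = $21,221.42 − $17,200.00 = $4,021.42.

$4,021.42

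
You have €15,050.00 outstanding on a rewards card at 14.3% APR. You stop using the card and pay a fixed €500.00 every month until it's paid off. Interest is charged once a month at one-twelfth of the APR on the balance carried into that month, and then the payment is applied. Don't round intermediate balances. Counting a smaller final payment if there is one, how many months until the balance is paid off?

38 months

Monthly rate r = 14.3%/12 = 1.19167% = 0.0119167.
Recurrence: B ← B·(1+r) − €500.00.
Month 1: interest €179.35; balance after payment €14,729.35.
Month 2: interest €175.52; balance after payment €14,404.87.
Closed form: n = −ln(1 − rB₀/P)/ln(1+r) = −ln(0.64131)/ln(1.01192) ≈ 37.501, so the balance reaches zero during payment 38.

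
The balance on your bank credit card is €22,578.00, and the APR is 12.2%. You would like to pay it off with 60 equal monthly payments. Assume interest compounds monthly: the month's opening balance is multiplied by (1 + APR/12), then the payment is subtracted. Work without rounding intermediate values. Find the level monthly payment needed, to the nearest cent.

Monthly rate r = 12.2%/12 = 1.01667% = 0.0101667.
Level-payment amortization: P = B₀·r / (1 − (1+r)^(−n)) = 22578.00·0.0101667 / (1 − 1.01017^(−60)).
Denominator 1 − (1+r)^(−60) = 0.454973044.
P = 229.543 / 0.454973044 ≈ 504.52.

€504.52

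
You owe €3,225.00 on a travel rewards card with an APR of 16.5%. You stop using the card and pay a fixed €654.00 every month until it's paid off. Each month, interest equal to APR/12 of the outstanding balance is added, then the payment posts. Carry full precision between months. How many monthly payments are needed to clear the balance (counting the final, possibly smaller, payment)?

6 payments

Monthly rate r = 16.5%/12 = 1.375% = 0.01375.
Recurrence: B ← B·(1+r) − €654.00.
Month 1: interest €44.34; balance after payment €2,615.34.
Month 2: interest €35.96; balance after payment €1,997.30.
Month 3: interest €27.46; balance after payment €1,370.77.
Month 4: interest €18.85; balance after payment €735.62.
Month 5: interest €10.11; balance after payment €91.73.
Month 6: interest €1.26; balance after payment €0.00.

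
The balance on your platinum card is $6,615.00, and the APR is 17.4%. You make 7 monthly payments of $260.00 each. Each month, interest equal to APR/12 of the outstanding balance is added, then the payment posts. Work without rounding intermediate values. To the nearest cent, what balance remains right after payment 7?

Monthly rate r = 17.4%/12 = 1.45% = 0.0145.
Each month: B ← B·(1+r) − $260.00.
Month 1: interest $95.92; balance after payment $6,450.92.
Month 2: interest $93.54; balance after payment $6,284.46.
Month 3: interest $91.12; balance after payment $6,115.58.
Month 4: interest $88.68; balance after payment $5,944.26.
Month 5: interest $86.19; balance after payment $5,770.45.
Month 6: interest $83.67; balance after payment $5,594.12.
Month 7: interest $81.11; balance after payment $5,415.23.

$5,415.23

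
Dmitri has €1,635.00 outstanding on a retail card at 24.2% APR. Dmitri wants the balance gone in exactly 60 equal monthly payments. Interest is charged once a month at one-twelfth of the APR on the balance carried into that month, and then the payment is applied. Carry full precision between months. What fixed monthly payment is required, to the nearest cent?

€47.23

Monthly rate r = 24.2%/12 = 2.01667% = 0.0201667.
Level-payment amortization: P = B₀·r / (1 − (1+r)^(−n)) = 1635.00·0.0201667 / (1 − 1.02017^(−60)).
Denominator 1 − (1+r)^(−60) = 0.698190954.
P = 32.9725 / 0.698190954 ≈ 47.23.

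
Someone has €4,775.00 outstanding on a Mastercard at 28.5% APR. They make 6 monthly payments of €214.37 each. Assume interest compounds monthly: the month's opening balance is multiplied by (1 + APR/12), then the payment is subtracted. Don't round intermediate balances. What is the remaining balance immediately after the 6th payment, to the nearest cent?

€4,132.09

Monthly rate r = 28.5%/12 = 2.375% = 0.02375.
Each month: B ← B·(1+r) − €214.37.
Month 1: interest €113.41; balance after payment €4,674.04.
Month 2: interest €111.01; balance after payment €4,570.67.
Month 3: interest €108.55; balance after payment €4,464.86.
Month 4: interest €106.04; balance after payment €4,356.53.
Month 5: interest €103.47; balance after payment €4,245.63.
Month 6: interest €100.83; balance after payment €4,132.09.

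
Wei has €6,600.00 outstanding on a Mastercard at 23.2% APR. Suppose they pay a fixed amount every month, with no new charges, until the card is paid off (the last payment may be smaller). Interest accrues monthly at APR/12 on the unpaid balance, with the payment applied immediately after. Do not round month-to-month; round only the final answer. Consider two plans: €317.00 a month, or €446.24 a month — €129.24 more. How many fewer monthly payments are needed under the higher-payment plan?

9 fewer payments

Monthly rate r = 23.2%/12 = 1.93333% = 0.0193333.
At €317.00/mo: n = ⌈−ln(1 − rB₀/P)/ln(1+r)⌉ = 27 payments (last €284.54); total interest = total paid − €6,600.00 = €1,926.54.
At €446.24/mo: 18 payments (last €263.55); total interest €1,249.63.
Payments saved = 27 − 18 = 9.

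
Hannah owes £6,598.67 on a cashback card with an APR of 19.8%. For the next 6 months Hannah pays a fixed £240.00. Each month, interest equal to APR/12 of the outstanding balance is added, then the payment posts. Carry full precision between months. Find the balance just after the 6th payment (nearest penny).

£5,778.76

Monthly rate r = 19.8%/12 = 1.65% = 0.0165.
Each month: B ← B·(1+r) − £240.00.
Month 1: interest £108.88; balance after payment £6,467.55.
Month 2: interest £106.71; balance after payment £6,334.26.
Month 3: interest £104.52; balance after payment £6,198.78.
Month 4: interest £102.28; balance after payment £6,061.06.
Month 5: interest £100.01; balance after payment £5,921.07.
Month 6: interest £97.70; balance after payment £5,778.76.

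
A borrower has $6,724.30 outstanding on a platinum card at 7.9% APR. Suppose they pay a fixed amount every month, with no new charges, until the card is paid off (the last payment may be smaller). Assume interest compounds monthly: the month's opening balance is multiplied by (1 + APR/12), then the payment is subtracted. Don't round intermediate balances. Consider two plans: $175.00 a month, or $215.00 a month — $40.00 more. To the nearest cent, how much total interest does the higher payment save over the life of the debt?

Monthly rate r = 7.9%/12 = 0.658333% = 0.00658333.
At $175.00/mo: n = ⌈−ln(1 − rB₀/P)/ln(1+r)⌉ = 45 payments (last $78.06); total interest = total paid − $6,724.30 = $1,053.76.
At $215.00/mo: 36 payments (last $29.02); total interest $829.72.
Interest saved = $1,053.76 − $829.72 = $224.04.

$224.04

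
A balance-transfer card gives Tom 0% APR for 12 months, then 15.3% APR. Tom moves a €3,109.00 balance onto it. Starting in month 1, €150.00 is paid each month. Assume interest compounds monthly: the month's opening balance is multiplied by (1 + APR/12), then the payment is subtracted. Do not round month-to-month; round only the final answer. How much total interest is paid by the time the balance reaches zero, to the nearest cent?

€87.75

Promo months 1–12 at r₀ = 0%/12 = 0; months 13+ at r₁ = 15.3%/12 = 0.01275.
After month 12 (no interest yet): B = €3,109.00 − 12·€150.00 = €1,309.00.
Then at r₁ with €150.00/mo: n₂ = −ln(1 − r₁·B/P)/ln(1+r₁) ≈ 9.31 → 10 more payments.
Total paid = 21·€150.00 + €46.75 = €3,196.75; interest = €3,196.75 − €3,109.00 = €87.75.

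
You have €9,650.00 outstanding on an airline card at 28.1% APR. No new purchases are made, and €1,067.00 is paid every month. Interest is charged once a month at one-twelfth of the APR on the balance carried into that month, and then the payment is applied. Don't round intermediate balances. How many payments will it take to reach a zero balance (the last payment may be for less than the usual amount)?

Monthly rate r = 28.1%/12 = 2.34167% = 0.0234167.
Recurrence: B ← B·(1+r) − €1,067.00.
Month 1: interest €225.97; balance after payment €8,808.97.
Month 2: interest €206.28; balance after payment €7,948.25.
Closed form: n = −ln(1 − rB₀/P)/ln(1+r) = −ln(0.78822)/ln(1.02342) ≈ 10.281, so the balance reaches zero during payment 11.

11 months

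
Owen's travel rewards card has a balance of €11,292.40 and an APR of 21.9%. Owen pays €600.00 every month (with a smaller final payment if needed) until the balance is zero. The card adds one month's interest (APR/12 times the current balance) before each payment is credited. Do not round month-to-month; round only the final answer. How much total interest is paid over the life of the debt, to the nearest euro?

Monthly rate r = 21.9%/12 = 1.825% = 0.01825.
Payoff takes n = ⌈−ln(1 − rB₀/P)/ln(1+r)⌉ = ⌈23.267⌉ = 24 payments; the last is €161.37.
Total paid = 23·€600.00 + €161.37 = €13,961.37.
Total interest = total paid − principal = €13,961.37 − €11,292.40 = €2,668.97.

€2,669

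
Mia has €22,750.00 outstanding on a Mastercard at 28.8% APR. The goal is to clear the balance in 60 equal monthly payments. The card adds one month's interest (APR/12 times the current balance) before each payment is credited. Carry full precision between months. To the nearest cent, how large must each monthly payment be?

€719.36

Monthly rate r = 28.8%/12 = 2.4% = 0.024.
Level-payment amortization: P = B₀·r / (1 − (1+r)^(−n)) = 22750.00·0.024 / (1 − 1.024^(−60)).
Denominator 1 − (1+r)^(−60) = 0.759008013.
P = 546 / 0.759008013 ≈ 719.36.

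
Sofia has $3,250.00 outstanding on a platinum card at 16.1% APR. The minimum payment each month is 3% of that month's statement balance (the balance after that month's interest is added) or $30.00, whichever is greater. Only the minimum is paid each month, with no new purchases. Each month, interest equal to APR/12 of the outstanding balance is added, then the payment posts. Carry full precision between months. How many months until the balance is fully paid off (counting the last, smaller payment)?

114 months

Monthly rate r = 16.1%/12 = 1.34167% = 0.0134167.
While 3% of the post-interest balance exceeds $30.00, each month B ← (B·(1+r))·(1 − 0.03), i.e. B shrinks by the factor (1+r)·0.97 = 0.98301.
This holds for months 1–70. Entering month 71 the balance is $979.64; 3% of the post-interest balance is now below $30.00, so the flat $30.00 minimum applies from here.
From month 71 a fixed $30.00 at rate r clears $979.64 in 44 more payments. Total: 70 + 44 = 114 months.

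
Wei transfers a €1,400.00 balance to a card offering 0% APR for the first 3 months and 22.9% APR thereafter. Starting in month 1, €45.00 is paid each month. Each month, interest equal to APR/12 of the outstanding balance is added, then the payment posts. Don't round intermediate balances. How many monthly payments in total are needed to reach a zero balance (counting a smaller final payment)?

Promo months 1–3 at r₀ = 0%/12 = 0; months 4+ at r₁ = 22.9%/12 = 0.0190833.
After month 3 (no interest yet): B = €1,400.00 − 3·€45.00 = €1,265.00.
Then at r₁ with €45.00/mo: n₂ = −ln(1 − r₁·B/P)/ln(1+r₁) ≈ 40.67 → 41 more payments.

44 months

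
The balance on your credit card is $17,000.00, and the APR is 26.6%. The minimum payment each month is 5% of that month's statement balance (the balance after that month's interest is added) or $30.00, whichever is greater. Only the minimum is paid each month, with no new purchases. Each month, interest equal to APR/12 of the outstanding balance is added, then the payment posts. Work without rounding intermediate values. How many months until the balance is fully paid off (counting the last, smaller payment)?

141 months

Monthly rate r = 26.6%/12 = 2.21667% = 0.0221667.
While 5% of the post-interest balance exceeds $30.00, each month B ← (B·(1+r))·(1 − 0.05), i.e. B shrinks by the factor (1+r)·0.95 = 0.97106.
This holds for months 1–115. Entering month 116 the balance is $580.31; 5% of the post-interest balance is now below $30.00, so the flat $30.00 minimum applies from here.
From month 116 a fixed $30.00 at rate r clears $580.31 in 26 more payments. Total: 115 + 26 = 141 months.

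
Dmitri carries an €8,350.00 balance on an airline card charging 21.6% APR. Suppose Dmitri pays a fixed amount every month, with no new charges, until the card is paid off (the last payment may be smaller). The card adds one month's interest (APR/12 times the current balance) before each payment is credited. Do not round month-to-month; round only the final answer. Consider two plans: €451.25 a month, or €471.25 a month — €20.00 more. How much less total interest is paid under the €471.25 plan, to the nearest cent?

€99.70

Monthly rate r = 21.6%/12 = 1.8% = 0.018.
At €451.25/mo: n = ⌈−ln(1 − rB₀/P)/ln(1+r)⌉ = 23 payments (last €319.52); total interest = total paid − €8,350.00 = €1,897.02.
At €471.25/mo: 22 payments (last €251.07); total interest €1,797.32.
Interest saved = €1,897.02 − €1,797.32 = €99.70.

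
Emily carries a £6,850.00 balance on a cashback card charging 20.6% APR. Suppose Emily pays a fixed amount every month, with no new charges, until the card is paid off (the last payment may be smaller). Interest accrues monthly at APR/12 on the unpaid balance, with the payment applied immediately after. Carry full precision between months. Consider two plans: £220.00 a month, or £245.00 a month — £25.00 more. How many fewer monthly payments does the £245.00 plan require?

Monthly rate r = 20.6%/12 = 1.71667% = 0.0171667.
At £220.00/mo: n = ⌈−ln(1 − rB₀/P)/ln(1+r)⌉ = 45 payments (last £203.52); total interest = total paid − £6,850.00 = £3,033.52.
At £245.00/mo: 39 payments (last £102.18); total interest £2,562.18.
Payments saved = 45 − 39 = 6.

6 fewer payments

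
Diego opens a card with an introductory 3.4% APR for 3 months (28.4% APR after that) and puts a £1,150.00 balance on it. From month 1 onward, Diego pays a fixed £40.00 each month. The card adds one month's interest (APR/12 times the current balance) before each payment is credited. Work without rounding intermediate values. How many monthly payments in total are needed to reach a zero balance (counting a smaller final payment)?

44 months

Promo months 1–3 at r₀ = 3.4%/12 = 0.00283333; months 4+ at r₁ = 28.4%/12 = 0.0236667.
After month 3: iterate B ← B·(1+r₀) − £40.00 for 3 months → £1,039.46.
Then at r₁ with £40.00/mo: n₂ = −ln(1 − r₁·B/P)/ln(1+r₁) ≈ 40.81 → 41 more payments.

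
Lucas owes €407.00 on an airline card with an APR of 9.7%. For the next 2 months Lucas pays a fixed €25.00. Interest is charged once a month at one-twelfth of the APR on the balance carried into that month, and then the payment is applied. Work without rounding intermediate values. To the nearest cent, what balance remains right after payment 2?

€363.40

Monthly rate r = 9.7%/12 = 0.808333% = 0.00808333.
Each month: B ← B·(1+r) − €25.00.
Month 1: interest €3.29; balance after payment €385.29.
Month 2: interest €3.11; balance after payment €363.40.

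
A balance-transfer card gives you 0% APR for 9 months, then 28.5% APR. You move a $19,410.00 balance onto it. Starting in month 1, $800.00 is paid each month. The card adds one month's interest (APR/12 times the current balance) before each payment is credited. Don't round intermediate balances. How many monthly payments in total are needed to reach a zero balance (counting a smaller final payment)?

29 months

Promo months 1–9 at r₀ = 0%/12 = 0; months 10+ at r₁ = 28.5%/12 = 0.02375.
After month 9 (no interest yet): B = $19,410.00 − 9·$800.00 = $12,210.00.
Then at r₁ with $800.00/mo: n₂ = −ln(1 − r₁·B/P)/ln(1+r₁) ≈ 19.18 → 20 more payments.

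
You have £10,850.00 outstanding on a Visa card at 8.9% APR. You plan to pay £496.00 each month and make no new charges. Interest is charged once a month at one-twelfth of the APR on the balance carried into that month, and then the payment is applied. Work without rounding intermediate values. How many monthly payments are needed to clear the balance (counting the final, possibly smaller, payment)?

Monthly rate r = 8.9%/12 = 0.741667% = 0.00741667.
Recurrence: B ← B·(1+r) − £496.00.
Month 1: interest £80.47; balance after payment £10,434.47.
Month 2: interest £77.39; balance after payment £10,015.86.
Closed form: n = −ln(1 − rB₀/P)/ln(1+r) = −ln(0.83776)/ln(1.00742) ≈ 23.957, so the balance reaches zero during payment 24.

24 payments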